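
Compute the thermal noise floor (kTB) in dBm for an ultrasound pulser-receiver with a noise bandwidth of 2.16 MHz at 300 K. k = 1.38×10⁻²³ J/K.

P_n = kTB = 1.38×10⁻²³ × 300 × 2.16×10⁶ = 8.94×10⁻¹⁵ W
In dBm: 10 log₁₀(8.94×10⁻¹⁵ / 10⁻³) = −110.5 dBm

−110.5 dBm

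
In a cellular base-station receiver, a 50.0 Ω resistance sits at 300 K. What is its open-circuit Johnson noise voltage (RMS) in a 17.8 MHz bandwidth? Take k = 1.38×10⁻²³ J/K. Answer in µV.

V_n = √(4kTRB)
4kTRB = 4 × 1.38×10⁻²³ × 300 × 5.00×10¹ × 1.78×10⁷ = 1.47×10⁻¹¹ V²
V_n = √(1.47×10⁻¹¹) = 3.84×10⁻⁶ V = 3.84 µV

3.84 µV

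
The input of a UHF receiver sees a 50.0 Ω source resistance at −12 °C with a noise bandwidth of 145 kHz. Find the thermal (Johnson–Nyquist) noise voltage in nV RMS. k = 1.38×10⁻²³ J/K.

323 nV

T = −12 °C + 273.15 = 261.15 K
V_n = √(4kTRB)
4kTRB = 4 × 1.38×10⁻²³ × 261.15 × 5.00×10¹ × 1.45×10⁵ = 1.05×10⁻¹³ V²
V_n = √(1.05×10⁻¹³) = 3.23×10⁻⁷ V = 323 nV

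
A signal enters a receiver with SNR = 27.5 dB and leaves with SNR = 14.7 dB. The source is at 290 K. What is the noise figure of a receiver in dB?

NF (dB) = SNR_in(dB) − SNR_out(dB) when the source is at T₀
NF = 27.5 − 14.7 = 12.8 dB

12.8 dB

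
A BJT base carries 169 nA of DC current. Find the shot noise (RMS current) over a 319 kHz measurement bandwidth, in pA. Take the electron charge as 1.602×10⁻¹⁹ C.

131 pA

I_n = √(2qI·B)
2qI·B = 2 × 1.602×10⁻¹⁹ × 1.69×10⁻⁷ × 3.19×10⁵ = 1.73×10⁻²⁰ A²
I_n = √(1.73×10⁻²⁰) = 1.31×10⁻¹⁰ A = 131 pA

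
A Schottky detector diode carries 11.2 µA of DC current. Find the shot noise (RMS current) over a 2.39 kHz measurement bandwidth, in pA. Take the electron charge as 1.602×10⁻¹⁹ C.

92.6 pA

I_n = √(2qI·B)
2qI·B = 2 × 1.602×10⁻¹⁹ × 1.12×10⁻⁵ × 2.39×10³ = 8.58×10⁻²¹ A²
I_n = √(8.58×10⁻²¹) = 9.26×10⁻¹¹ A = 92.6 pA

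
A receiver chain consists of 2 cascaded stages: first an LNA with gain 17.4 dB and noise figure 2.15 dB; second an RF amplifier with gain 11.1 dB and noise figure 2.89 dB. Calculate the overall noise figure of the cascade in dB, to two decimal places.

2.20 dB

Convert to linear (a loss of L dB is a gain of −L dB): F_i = 10^(NF_i/10), G_i = 10^(G_i,dB/10)
  Stage 1: F_1 = 10^(2.15/10) = 1.641, G_1 = 10^(17.4/10) = 54.95
  Stage 2: F_2 = 10^(2.89/10) = 1.945, G_2 = 10^(11.1/10) = 12.88
Friis cascade:
  F = 1.641 + (1.945 − 1)/54.95 = 1.658
NF = 10 log₁₀(1.658) = 2.20 dB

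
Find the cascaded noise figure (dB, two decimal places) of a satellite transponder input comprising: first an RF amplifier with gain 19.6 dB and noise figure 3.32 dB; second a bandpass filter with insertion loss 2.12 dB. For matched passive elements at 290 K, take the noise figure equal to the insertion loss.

Convert to linear (a loss of L dB is a gain of −L dB): F_i = 10^(NF_i/10), G_i = 10^(G_i,dB/10)
  Stage 1: F_1 = 10^(3.32/10) = 2.148, G_1 = 10^(19.6/10) = 91.20
  Stage 2: F_2 = 10^(2.12/10) = 1.629, G_2 = 10^(−2.12/10) = 0.6138
Friis cascade:
  F = 2.148 + (1.629 − 1)/91.20 = 2.155
NF = 10 log₁₀(2.155) = 3.33 dB

3.33 dB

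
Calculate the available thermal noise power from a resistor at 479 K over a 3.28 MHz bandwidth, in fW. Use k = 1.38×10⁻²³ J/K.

P_n = kTB = 1.38×10⁻²³ × 479 × 3.28×10⁶ = 2.17×10⁻¹⁴ W = 21.7 fW

21.7 fW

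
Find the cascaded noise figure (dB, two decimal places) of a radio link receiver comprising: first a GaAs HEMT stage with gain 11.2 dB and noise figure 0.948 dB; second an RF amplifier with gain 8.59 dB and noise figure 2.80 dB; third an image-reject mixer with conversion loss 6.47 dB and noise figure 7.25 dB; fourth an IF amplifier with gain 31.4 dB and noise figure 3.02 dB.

Convert to linear (a loss of L dB is a gain of −L dB): F_i = 10^(NF_i/10), G_i = 10^(G_i,dB/10)
  Stage 1: F_1 = 10^(0.948/10) = 1.244, G_1 = 10^(11.2/10) = 13.18
  Stage 2: F_2 = 10^(2.80/10) = 1.905, G_2 = 10^(8.59/10) = 7.228
  Stage 3: F_3 = 10^(7.25/10) = 5.309, G_3 = 10^(−6.47/10) = 0.2254
  Stage 4: F_4 = 10^(3.02/10) = 2.004, G_4 = 10^(31.4/10) = 1380
Friis cascade:
  F = 1.244 + (1.905 − 1)/13.18 + (5.309 − 1)/95.28 + (2.004 − 1)/21.48 = 1.405
NF = 10 log₁₀(1.405) = 1.48 dB

1.48 dB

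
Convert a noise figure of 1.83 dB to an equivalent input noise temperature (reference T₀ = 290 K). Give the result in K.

152 K

F = 10^(1.83/10) = 1.52405
T_e = (F − 1)·T₀ = (1.52405 − 1) × 290 = 152 K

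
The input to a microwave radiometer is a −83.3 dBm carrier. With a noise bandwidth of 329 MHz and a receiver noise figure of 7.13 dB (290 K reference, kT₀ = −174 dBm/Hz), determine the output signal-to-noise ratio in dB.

Noise floor: N = −174 + 10 log₁₀(B) + NF
10 log₁₀(3.29×10⁸) = 85.17 dB
N = −174 + 85.17 + 7.13 = −81.70 dBm
SNR = P_sig − N = −83.3 − (−81.70) = −1.60 dB → −1.6 dB

−1.6 dB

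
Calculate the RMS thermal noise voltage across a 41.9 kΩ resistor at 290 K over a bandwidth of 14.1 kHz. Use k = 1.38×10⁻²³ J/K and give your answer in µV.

3.08 µV

V_n = √(4kTRB)
4kTRB = 4 × 1.38×10⁻²³ × 290 × 4.19×10⁴ × 1.41×10⁴ = 9.46×10⁻¹² V²
V_n = √(9.46×10⁻¹²) = 3.08×10⁻⁶ V = 3.08 µV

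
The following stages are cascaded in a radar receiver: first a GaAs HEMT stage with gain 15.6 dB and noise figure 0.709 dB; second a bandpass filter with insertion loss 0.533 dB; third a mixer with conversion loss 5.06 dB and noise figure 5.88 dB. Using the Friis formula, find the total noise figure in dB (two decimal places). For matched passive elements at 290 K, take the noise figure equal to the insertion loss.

1.04 dB

Convert to linear (a loss of L dB is a gain of −L dB): F_i = 10^(NF_i/10), G_i = 10^(G_i,dB/10)
  Stage 1: F_1 = 10^(0.709/10) = 1.177, G_1 = 10^(15.6/10) = 36.31
  Stage 2: F_2 = 10^(0.533/10) = 1.131, G_2 = 10^(−0.533/10) = 0.8845
  Stage 3: F_3 = 10^(5.88/10) = 3.873, G_3 = 10^(−5.06/10) = 0.3119
Friis cascade:
  F = 1.177 + (1.131 − 1)/36.31 + (3.873 − 1)/32.11 = 1.270
NF = 10 log₁₀(1.270) = 1.04 dB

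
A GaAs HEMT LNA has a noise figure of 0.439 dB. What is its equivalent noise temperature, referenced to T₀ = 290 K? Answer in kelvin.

F = 10^(0.439/10) = 1.10637
T_e = (F − 1)·T₀ = (1.10637 − 1) × 290 = 30.8 K

30.8 K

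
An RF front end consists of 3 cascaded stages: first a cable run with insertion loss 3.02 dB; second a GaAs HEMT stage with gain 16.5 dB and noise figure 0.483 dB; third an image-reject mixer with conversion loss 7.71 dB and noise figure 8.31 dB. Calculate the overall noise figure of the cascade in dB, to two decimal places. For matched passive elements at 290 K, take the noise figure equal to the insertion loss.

3.98 dB

Convert to linear (a loss of L dB is a gain of −L dB): F_i = 10^(NF_i/10), G_i = 10^(G_i,dB/10)
  Stage 1: F_1 = 10^(3.02/10) = 2.004, G_1 = 10^(−3.02/10) = 0.4989
  Stage 2: F_2 = 10^(0.483/10) = 1.118, G_2 = 10^(16.5/10) = 44.67
  Stage 3: F_3 = 10^(8.31/10) = 6.776, G_3 = 10^(−7.71/10) = 0.1694
Friis cascade:
  F = 2.004 + (1.118 − 1)/0.4989 + (6.776 − 1)/22.28 = 2.499
NF = 10 log₁₀(2.499) = 3.98 dB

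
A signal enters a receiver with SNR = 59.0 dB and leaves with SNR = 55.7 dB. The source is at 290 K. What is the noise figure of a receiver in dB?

3.3 dB

NF (dB) = SNR_in(dB) − SNR_out(dB) when the source is at T₀
NF = 59.0 − 55.7 = 3.3 dB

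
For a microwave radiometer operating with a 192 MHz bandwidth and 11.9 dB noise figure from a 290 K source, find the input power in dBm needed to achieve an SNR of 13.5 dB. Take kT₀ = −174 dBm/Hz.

Sensitivity = −174 + 10 log₁₀(B) + NF + SNR_min
= −174 + 82.83 + 11.9 + 13.5
= −65.77 dBm → −65.8 dBm

−65.8 dBm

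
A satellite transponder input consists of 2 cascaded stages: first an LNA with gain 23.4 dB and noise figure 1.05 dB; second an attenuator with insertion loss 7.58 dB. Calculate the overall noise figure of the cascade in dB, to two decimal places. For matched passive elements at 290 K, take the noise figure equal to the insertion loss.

Convert to linear (a loss of L dB is a gain of −L dB): F_i = 10^(NF_i/10), G_i = 10^(G_i,dB/10)
  Stage 1: F_1 = 10^(1.05/10) = 1.274, G_1 = 10^(23.4/10) = 218.8
  Stage 2: F_2 = 10^(7.58/10) = 5.728, G_2 = 10^(−7.58/10) = 0.1746
Friis cascade:
  F = 1.274 + (5.728 − 1)/218.8 = 1.295
NF = 10 log₁₀(1.295) = 1.12 dB

1.12 dB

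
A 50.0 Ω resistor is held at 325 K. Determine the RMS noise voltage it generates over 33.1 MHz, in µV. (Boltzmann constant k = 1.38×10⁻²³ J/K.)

V_n = √(4kTRB)
4kTRB = 4 × 1.38×10⁻²³ × 325 × 5.00×10¹ × 3.31×10⁷ = 2.97×10⁻¹¹ V²
V_n = √(2.97×10⁻¹¹) = 5.45×10⁻⁶ V = 5.45 µV

5.45 µV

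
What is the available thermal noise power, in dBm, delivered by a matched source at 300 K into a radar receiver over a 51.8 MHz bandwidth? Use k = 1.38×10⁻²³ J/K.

−96.7 dBm

P_n = kTB = 1.38×10⁻²³ × 300 × 5.18×10⁷ = 2.14×10⁻¹³ W
In dBm: 10 log₁₀(2.14×10⁻¹³ / 10⁻³) = −96.7 dBm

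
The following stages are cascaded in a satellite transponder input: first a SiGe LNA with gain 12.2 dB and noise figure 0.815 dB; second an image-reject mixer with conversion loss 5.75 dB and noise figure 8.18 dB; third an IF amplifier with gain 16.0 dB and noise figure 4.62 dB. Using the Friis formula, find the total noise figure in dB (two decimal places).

Convert to linear (a loss of L dB is a gain of −L dB): F_i = 10^(NF_i/10), G_i = 10^(G_i,dB/10)
  Stage 1: F_1 = 10^(0.815/10) = 1.206, G_1 = 10^(12.2/10) = 16.60
  Stage 2: F_2 = 10^(8.18/10) = 6.577, G_2 = 10^(−5.75/10) = 0.2661
  Stage 3: F_3 = 10^(4.62/10) = 2.897, G_3 = 10^(16.0/10) = 39.81
Friis cascade:
  F = 1.206 + (6.577 − 1)/16.60 + (2.897 − 1)/4.416 = 1.972
NF = 10 log₁₀(1.972) = 2.95 dB

2.95 dB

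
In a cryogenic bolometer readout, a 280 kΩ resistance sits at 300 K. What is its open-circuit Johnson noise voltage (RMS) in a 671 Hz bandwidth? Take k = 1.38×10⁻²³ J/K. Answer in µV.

V_n = √(4kTRB)
4kTRB = 4 × 1.38×10⁻²³ × 300 × 2.80×10⁵ × 6.71×10² = 3.11×10⁻¹² V²
V_n = √(3.11×10⁻¹²) = 1.76×10⁻⁶ V = 1.76 µV

1.76 µV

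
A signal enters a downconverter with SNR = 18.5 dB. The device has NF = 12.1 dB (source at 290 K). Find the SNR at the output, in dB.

6.4 dB

By definition F = SNR_in/SNR_out, so in dB: SNR_out = SNR_in − NF
SNR_out = 18.5 − 12.1 = 6.4 dB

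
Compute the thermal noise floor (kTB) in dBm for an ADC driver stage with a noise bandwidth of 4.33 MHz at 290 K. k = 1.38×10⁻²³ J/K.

−107.6 dBm

P_n = kTB = 1.38×10⁻²³ × 290 × 4.33×10⁶ = 1.73×10⁻¹⁴ W
In dBm: 10 log₁₀(1.73×10⁻¹⁴ / 10⁻³) = −107.6 dBm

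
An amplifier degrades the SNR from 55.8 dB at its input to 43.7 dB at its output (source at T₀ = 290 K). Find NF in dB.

12.1 dB

NF (dB) = SNR_in(dB) − SNR_out(dB) when the source is at T₀
NF = 55.8 − 43.7 = 12.1 dB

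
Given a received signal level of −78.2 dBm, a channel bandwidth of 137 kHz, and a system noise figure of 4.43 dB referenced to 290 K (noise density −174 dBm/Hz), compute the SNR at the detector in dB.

40.0 dB

Noise floor: N = −174 + 10 log₁₀(B) + NF
10 log₁₀(1.37×10⁵) = 51.37 dB
N = −174 + 51.37 + 4.43 = −118.20 dBm
SNR = P_sig − N = −78.2 − (−118.20) = 40.00 dB → 40.0 dB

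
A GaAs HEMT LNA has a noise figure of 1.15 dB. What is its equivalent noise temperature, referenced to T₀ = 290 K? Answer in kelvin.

F = 10^(1.15/10) = 1.30317
T_e = (F − 1)·T₀ = (1.30317 − 1) × 290 = 87.9 K

87.9 K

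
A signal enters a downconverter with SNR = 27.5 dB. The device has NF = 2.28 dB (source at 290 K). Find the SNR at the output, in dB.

By definition F = SNR_in/SNR_out, so in dB: SNR_out = SNR_in − NF
SNR_out = 27.5 − 2.28 = 25.22 dB

25.22 dB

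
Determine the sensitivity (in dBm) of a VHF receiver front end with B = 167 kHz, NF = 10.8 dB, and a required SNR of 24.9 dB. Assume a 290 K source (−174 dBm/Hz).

Sensitivity = −174 + 10 log₁₀(B) + NF + SNR_min
= −174 + 52.23 + 10.8 + 24.9
= −86.07 dBm → −86.1 dBm

−86.1 dBm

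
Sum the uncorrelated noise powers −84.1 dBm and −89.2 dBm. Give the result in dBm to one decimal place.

−82.9 dBm

Convert to linear, add, convert back:
P₁ = 3.89×10⁻¹² W, P₂ = 1.20×10⁻¹² W
P_tot = 5.09×10⁻¹² W → 10 log₁₀(P_tot / 10⁻³) = −82.9 dBm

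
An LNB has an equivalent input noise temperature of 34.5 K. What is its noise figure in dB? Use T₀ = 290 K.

F = 1 + T_e/T₀ = 1 + 34.5/290 = 1.11897
NF = 10 log₁₀(1.11897) = 0.488 dB

0.488 dB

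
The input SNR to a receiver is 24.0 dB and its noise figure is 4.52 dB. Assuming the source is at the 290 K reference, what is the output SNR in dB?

By definition F = SNR_in/SNR_out, so in dB: SNR_out = SNR_in − NF
SNR_out = 24.0 − 4.52 = 19.48 dB

19.48 dB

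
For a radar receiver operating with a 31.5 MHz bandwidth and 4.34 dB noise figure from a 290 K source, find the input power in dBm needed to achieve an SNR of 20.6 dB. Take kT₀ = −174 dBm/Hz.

−74.1 dBm

Sensitivity = −174 + 10 log₁₀(B) + NF + SNR_min
= −174 + 74.98 + 4.34 + 20.6
= −74.08 dBm → −74.1 dBm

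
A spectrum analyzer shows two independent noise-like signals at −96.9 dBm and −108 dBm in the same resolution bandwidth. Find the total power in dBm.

−96.6 dBm

Convert to linear, add, convert back:
P₁ = 2.04×10⁻¹³ W, P₂ = 1.58×10⁻¹⁴ W
P_tot = 2.20×10⁻¹³ W → 10 log₁₀(P_tot / 10⁻³) = −96.6 dBm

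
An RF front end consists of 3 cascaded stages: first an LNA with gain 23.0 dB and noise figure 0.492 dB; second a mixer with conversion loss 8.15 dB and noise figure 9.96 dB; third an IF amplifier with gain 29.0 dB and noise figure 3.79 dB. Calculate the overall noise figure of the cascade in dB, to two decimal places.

Convert to linear (a loss of L dB is a gain of −L dB): F_i = 10^(NF_i/10), G_i = 10^(G_i,dB/10)
  Stage 1: F_1 = 10^(0.492/10) = 1.120, G_1 = 10^(23.0/10) = 199.5
  Stage 2: F_2 = 10^(9.96/10) = 9.908, G_2 = 10^(−8.15/10) = 0.1531
  Stage 3: F_3 = 10^(3.79/10) = 2.393, G_3 = 10^(29.0/10) = 794.3
Friis cascade:
  F = 1.120 + (9.908 − 1)/199.5 + (2.393 − 1)/30.55 = 1.210
NF = 10 log₁₀(1.210) = 0.83 dB

0.83 dB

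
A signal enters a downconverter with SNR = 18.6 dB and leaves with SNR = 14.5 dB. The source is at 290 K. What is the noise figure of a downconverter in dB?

4.1 dB

NF (dB) = SNR_in(dB) − SNR_out(dB) when the source is at T₀
NF = 18.6 − 14.5 = 4.1 dB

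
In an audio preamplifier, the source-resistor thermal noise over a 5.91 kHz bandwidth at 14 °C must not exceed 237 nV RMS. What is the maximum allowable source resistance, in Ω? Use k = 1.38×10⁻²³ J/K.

T = 14 °C + 273.15 = 287.15 K
Johnson–Nyquist: V_n = √(4kTRB) ⇒ R = V_n² / (4kTB)
4kTB = 4 × 1.38×10⁻²³ × 287.15 × 5.91×10³ = 9.37×10⁻¹⁷
R = (2.37×10⁻⁷)² / 9.37×10⁻¹⁷ = 6.00×10² Ω = 600 Ω

600 Ω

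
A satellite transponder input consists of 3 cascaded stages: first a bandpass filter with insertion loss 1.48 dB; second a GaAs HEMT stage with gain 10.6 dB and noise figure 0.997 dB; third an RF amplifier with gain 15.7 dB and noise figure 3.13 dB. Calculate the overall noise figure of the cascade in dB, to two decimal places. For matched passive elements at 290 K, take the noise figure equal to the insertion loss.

Convert to linear (a loss of L dB is a gain of −L dB): F_i = 10^(NF_i/10), G_i = 10^(G_i,dB/10)
  Stage 1: F_1 = 10^(1.48/10) = 1.406, G_1 = 10^(−1.48/10) = 0.7112
  Stage 2: F_2 = 10^(0.997/10) = 1.258, G_2 = 10^(10.6/10) = 11.48
  Stage 3: F_3 = 10^(3.13/10) = 2.056, G_3 = 10^(15.7/10) = 37.15
Friis cascade:
  F = 1.406 + (1.258 − 1)/0.7112 + (2.056 − 1)/8.166 = 1.898
NF = 10 log₁₀(1.898) = 2.78 dB

2.78 dB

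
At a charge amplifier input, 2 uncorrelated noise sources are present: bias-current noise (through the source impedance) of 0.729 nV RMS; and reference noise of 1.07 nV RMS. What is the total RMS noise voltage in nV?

1.29 nV

Uncorrelated sources add in power (mean-square): V_tot = √(ΣV_i²)
V_tot = √[(7.29×10⁻¹⁰)² + (1.07×10⁻⁹)²] = 1.29×10⁻⁹ V = 1.29 nV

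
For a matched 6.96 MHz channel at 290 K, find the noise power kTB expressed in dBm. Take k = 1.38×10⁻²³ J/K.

P_n = kTB = 1.38×10⁻²³ × 290 × 6.96×10⁶ = 2.79×10⁻¹⁴ W
In dBm: 10 log₁₀(2.79×10⁻¹⁴ / 10⁻³) = −105.6 dBm

−105.6 dBm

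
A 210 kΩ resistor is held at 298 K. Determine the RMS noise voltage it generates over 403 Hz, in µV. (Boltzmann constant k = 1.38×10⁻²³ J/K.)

1.18 µV

V_n = √(4kTRB)
4kTRB = 4 × 1.38×10⁻²³ × 298 × 2.10×10⁵ × 4.03×10² = 1.39×10⁻¹² V²
V_n = √(1.39×10⁻¹²) = 1.18×10⁻⁶ V = 1.18 µV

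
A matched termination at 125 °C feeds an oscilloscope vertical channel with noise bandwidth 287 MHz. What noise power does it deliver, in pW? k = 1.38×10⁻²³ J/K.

T = 125 °C + 273.15 = 398.15 K
P_n = kTB = 1.38×10⁻²³ × 398.15 × 2.87×10⁸ = 1.58×10⁻¹² W = 1.58 pW

1.58 pW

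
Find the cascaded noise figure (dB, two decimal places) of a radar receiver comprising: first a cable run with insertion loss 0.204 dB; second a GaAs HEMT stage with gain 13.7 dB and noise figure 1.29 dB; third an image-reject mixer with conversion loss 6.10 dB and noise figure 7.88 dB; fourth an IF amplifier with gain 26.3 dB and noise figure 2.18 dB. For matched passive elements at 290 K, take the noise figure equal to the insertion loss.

2.45 dB

Convert to linear (a loss of L dB is a gain of −L dB): F_i = 10^(NF_i/10), G_i = 10^(G_i,dB/10)
  Stage 1: F_1 = 10^(0.204/10) = 1.048, G_1 = 10^(−0.204/10) = 0.9541
  Stage 2: F_2 = 10^(1.29/10) = 1.346, G_2 = 10^(13.7/10) = 23.44
  Stage 3: F_3 = 10^(7.88/10) = 6.138, G_3 = 10^(−6.10/10) = 0.2455
  Stage 4: F_4 = 10^(2.18/10) = 1.652, G_4 = 10^(26.3/10) = 426.6
Friis cascade:
  F = 1.048 + (1.346 − 1)/0.9541 + (6.138 − 1)/22.37 + (1.652 − 1)/5.490 = 1.759
NF = 10 log₁₀(1.759) = 2.45 dB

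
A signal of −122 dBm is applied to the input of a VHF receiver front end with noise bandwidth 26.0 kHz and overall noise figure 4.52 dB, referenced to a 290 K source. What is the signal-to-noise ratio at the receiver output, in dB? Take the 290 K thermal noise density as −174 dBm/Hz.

3.3 dB

Noise floor: N = −174 + 10 log₁₀(B) + NF
10 log₁₀(2.60×10⁴) = 44.15 dB
N = −174 + 44.15 + 4.52 = −125.33 dBm
SNR = P_sig − N = −122 − (−125.33) = 3.33 dB → 3.3 dB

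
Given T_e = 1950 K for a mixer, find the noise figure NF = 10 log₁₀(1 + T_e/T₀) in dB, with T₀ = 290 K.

8.88 dB

F = 1 + T_e/T₀ = 1 + 1950/290 = 7.72414
NF = 10 log₁₀(7.72414) = 8.88 dB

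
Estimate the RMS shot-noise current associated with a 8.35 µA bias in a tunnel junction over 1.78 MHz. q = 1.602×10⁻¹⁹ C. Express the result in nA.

2.18 nA

I_n = √(2qI·B)
2qI·B = 2 × 1.602×10⁻¹⁹ × 8.35×10⁻⁶ × 1.78×10⁶ = 4.76×10⁻¹⁸ A²
I_n = √(4.76×10⁻¹⁸) = 2.18×10⁻⁹ A = 2.18 nA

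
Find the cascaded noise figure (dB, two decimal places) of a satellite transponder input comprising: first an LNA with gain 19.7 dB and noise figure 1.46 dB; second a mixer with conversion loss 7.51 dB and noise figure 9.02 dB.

Convert to linear (a loss of L dB is a gain of −L dB): F_i = 10^(NF_i/10), G_i = 10^(G_i,dB/10)
  Stage 1: F_1 = 10^(1.46/10) = 1.400, G_1 = 10^(19.7/10) = 93.33
  Stage 2: F_2 = 10^(9.02/10) = 7.980, G_2 = 10^(−7.51/10) = 0.1774
Friis cascade:
  F = 1.400 + (7.980 − 1)/93.33 = 1.474
NF = 10 log₁₀(1.474) = 1.69 dB

1.69 dB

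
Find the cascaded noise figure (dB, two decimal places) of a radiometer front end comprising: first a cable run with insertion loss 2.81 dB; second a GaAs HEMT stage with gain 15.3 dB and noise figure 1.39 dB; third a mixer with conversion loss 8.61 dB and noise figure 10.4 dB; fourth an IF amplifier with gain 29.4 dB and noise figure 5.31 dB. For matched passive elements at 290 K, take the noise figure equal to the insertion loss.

Convert to linear (a loss of L dB is a gain of −L dB): F_i = 10^(NF_i/10), G_i = 10^(G_i,dB/10)
  Stage 1: F_1 = 10^(2.81/10) = 1.910, G_1 = 10^(−2.81/10) = 0.5236
  Stage 2: F_2 = 10^(1.39/10) = 1.377, G_2 = 10^(15.3/10) = 33.88
  Stage 3: F_3 = 10^(10.4/10) = 10.96, G_3 = 10^(−8.61/10) = 0.1377
  Stage 4: F_4 = 10^(5.31/10) = 3.396, G_4 = 10^(29.4/10) = 871.0
Friis cascade:
  F = 1.910 + (1.377 − 1)/0.5236 + (10.96 − 1)/17.74 + (3.396 − 1)/2.443 = 4.173
NF = 10 log₁₀(4.173) = 6.20 dB

6.20 dB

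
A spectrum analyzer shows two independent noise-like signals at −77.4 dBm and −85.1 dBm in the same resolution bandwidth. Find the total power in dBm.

−76.7 dBm

Convert to linear, add, convert back:
P₁ = 1.82×10⁻¹¹ W, P₂ = 3.09×10⁻¹² W
P_tot = 2.13×10⁻¹¹ W → 10 log₁₀(P_tot / 10⁻³) = −76.7 dBm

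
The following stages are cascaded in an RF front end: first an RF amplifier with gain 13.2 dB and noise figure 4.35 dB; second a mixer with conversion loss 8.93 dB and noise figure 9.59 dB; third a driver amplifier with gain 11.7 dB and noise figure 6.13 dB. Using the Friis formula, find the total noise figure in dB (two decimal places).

6.31 dB

Convert to linear (a loss of L dB is a gain of −L dB): F_i = 10^(NF_i/10), G_i = 10^(G_i,dB/10)
  Stage 1: F_1 = 10^(4.35/10) = 2.723, G_1 = 10^(13.2/10) = 20.89
  Stage 2: F_2 = 10^(9.59/10) = 9.099, G_2 = 10^(−8.93/10) = 0.1279
  Stage 3: F_3 = 10^(6.13/10) = 4.102, G_3 = 10^(11.7/10) = 14.79
Friis cascade:
  F = 2.723 + (9.099 − 1)/20.89 + (4.102 − 1)/2.673 = 4.271
NF = 10 log₁₀(4.271) = 6.31 dB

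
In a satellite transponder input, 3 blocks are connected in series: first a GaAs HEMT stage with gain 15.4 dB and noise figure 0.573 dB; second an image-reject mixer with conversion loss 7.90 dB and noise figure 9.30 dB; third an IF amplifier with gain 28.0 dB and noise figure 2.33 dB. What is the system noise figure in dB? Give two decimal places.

Convert to linear (a loss of L dB is a gain of −L dB): F_i = 10^(NF_i/10), G_i = 10^(G_i,dB/10)
  Stage 1: F_1 = 10^(0.573/10) = 1.141, G_1 = 10^(15.4/10) = 34.67
  Stage 2: F_2 = 10^(9.30/10) = 8.511, G_2 = 10^(−7.90/10) = 0.1622
  Stage 3: F_3 = 10^(2.33/10) = 1.710, G_3 = 10^(28.0/10) = 631.0
Friis cascade:
  F = 1.141 + (8.511 − 1)/34.67 + (1.710 − 1)/5.623 = 1.484
NF = 10 log₁₀(1.484) = 1.71 dB

1.71 dB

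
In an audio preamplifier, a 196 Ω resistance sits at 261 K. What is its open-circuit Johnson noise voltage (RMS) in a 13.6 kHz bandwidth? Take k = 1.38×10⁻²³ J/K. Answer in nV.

196 nV

V_n = √(4kTRB)
4kTRB = 4 × 1.38×10⁻²³ × 261 × 1.96×10² × 1.36×10⁴ = 3.84×10⁻¹⁴ V²
V_n = √(3.84×10⁻¹⁴) = 1.96×10⁻⁷ V = 196 nV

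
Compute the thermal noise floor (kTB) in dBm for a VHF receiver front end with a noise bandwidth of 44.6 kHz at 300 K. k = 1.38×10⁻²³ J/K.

−127.3 dBm

P_n = kTB = 1.38×10⁻²³ × 300 × 4.46×10⁴ = 1.85×10⁻¹⁶ W
In dBm: 10 log₁₀(1.85×10⁻¹⁶ / 10⁻³) = −127.3 dBm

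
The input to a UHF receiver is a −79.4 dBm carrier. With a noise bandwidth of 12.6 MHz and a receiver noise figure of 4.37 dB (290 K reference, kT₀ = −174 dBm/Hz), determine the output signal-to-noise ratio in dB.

19.2 dB

Noise floor: N = −174 + 10 log₁₀(B) + NF
10 log₁₀(1.26×10⁷) = 71 dB
N = −174 + 71 + 4.37 = −98.63 dBm
SNR = P_sig − N = −79.4 − (−98.63) = 19.23 dB → 19.2 dB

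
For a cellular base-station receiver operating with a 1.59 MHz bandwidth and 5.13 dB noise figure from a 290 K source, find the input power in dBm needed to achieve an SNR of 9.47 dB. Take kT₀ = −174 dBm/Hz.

−97.4 dBm

Sensitivity = −174 + 10 log₁₀(B) + NF + SNR_min
= −174 + 62.01 + 5.13 + 9.47
= −97.39 dBm → −97.4 dBm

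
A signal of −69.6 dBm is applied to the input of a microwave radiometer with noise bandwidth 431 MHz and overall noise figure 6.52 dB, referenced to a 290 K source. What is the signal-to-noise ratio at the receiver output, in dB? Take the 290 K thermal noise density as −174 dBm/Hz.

Noise floor: N = −174 + 10 log₁₀(B) + NF
10 log₁₀(4.31×10⁸) = 86.34 dB
N = −174 + 86.34 + 6.52 = −81.14 dBm
SNR = P_sig − N = −69.6 − (−81.14) = 11.54 dB → 11.5 dB

11.5 dB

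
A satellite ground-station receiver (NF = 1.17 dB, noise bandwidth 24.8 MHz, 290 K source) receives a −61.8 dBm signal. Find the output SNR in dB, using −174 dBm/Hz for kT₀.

37.1 dB

Noise floor: N = −174 + 10 log₁₀(B) + NF
10 log₁₀(2.48×10⁷) = 73.94 dB
N = −174 + 73.94 + 1.17 = −98.89 dBm
SNR = P_sig − N = −61.8 − (−98.89) = 37.09 dB → 37.1 dB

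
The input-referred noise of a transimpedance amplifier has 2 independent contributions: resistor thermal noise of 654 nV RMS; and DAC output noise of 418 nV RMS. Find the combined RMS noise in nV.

776 nV

Uncorrelated sources add in power (mean-square): V_tot = √(ΣV_i²)
V_tot = √[(6.54×10⁻⁷)² + (4.18×10⁻⁷)²] = 7.76×10⁻⁷ V = 776 nV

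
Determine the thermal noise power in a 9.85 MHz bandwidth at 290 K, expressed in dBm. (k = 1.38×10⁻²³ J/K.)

−104.0 dBm

P_n = kTB = 1.38×10⁻²³ × 290 × 9.85×10⁶ = 3.94×10⁻¹⁴ W
In dBm: 10 log₁₀(3.94×10⁻¹⁴ / 10⁻³) = −104.0 dBm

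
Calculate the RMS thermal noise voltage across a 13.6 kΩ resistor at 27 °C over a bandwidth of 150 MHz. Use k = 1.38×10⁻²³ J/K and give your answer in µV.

184 µV

T = 27 °C + 273.15 = 300.15 K
V_n = √(4kTRB)
4kTRB = 4 × 1.38×10⁻²³ × 300.15 × 1.36×10⁴ × 1.50×10⁸ = 3.38×10⁻⁸ V²
V_n = √(3.38×10⁻⁸) = 1.84×10⁻⁴ V = 184 µV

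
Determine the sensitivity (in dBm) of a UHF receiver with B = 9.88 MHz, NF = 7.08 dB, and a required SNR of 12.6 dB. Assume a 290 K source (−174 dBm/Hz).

−84.4 dBm

Sensitivity = −174 + 10 log₁₀(B) + NF + SNR_min
= −174 + 69.95 + 7.08 + 12.6
= −84.37 dBm → −84.4 dBm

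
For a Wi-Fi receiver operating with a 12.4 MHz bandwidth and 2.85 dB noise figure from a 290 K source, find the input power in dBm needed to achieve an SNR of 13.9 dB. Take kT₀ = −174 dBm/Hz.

−86.3 dBm

Sensitivity = −174 + 10 log₁₀(B) + NF + SNR_min
= −174 + 70.93 + 2.85 + 13.9
= −86.32 dBm → −86.3 dBm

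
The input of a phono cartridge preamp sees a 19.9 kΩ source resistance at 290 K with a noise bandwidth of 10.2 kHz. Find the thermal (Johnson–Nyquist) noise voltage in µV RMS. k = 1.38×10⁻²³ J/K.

1.80 µV

V_n = √(4kTRB)
4kTRB = 4 × 1.38×10⁻²³ × 290 × 1.99×10⁴ × 1.02×10⁴ = 3.25×10⁻¹² V²
V_n = √(3.25×10⁻¹²) = 1.80×10⁻⁶ V = 1.80 µV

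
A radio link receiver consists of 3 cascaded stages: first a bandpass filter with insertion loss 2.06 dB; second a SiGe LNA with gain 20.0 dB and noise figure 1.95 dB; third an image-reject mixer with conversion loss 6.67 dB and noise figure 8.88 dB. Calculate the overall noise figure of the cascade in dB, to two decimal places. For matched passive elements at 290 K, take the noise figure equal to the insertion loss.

Convert to linear (a loss of L dB is a gain of −L dB): F_i = 10^(NF_i/10), G_i = 10^(G_i,dB/10)
  Stage 1: F_1 = 10^(2.06/10) = 1.607, G_1 = 10^(−2.06/10) = 0.6223
  Stage 2: F_2 = 10^(1.95/10) = 1.567, G_2 = 10^(20.0/10) = 100.0
  Stage 3: F_3 = 10^(8.88/10) = 7.727, G_3 = 10^(−6.67/10) = 0.2153
Friis cascade:
  F = 1.607 + (1.567 − 1)/0.6223 + (7.727 − 1)/62.23 = 2.626
NF = 10 log₁₀(2.626) = 4.19 dB

4.19 dB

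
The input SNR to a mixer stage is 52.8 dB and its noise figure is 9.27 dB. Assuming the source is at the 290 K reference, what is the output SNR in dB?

43.53 dB

By definition F = SNR_in/SNR_out, so in dB: SNR_out = SNR_in − NF
SNR_out = 52.8 − 9.27 = 43.53 dB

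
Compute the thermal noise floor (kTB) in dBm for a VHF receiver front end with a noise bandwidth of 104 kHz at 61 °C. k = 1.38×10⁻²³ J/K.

−123.2 dBm

T = 61 °C + 273.15 = 334.15 K
P_n = kTB = 1.38×10⁻²³ × 334.15 × 1.04×10⁵ = 4.80×10⁻¹⁶ W
In dBm: 10 log₁₀(4.80×10⁻¹⁶ / 10⁻³) = −123.2 dBm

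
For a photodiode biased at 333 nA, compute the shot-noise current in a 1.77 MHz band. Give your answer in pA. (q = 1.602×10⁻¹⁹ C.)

435 pA

I_n = √(2qI·B)
2qI·B = 2 × 1.602×10⁻¹⁹ × 3.33×10⁻⁷ × 1.77×10⁶ = 1.89×10⁻¹⁹ A²
I_n = √(1.89×10⁻¹⁹) = 4.35×10⁻¹⁰ A = 435 pA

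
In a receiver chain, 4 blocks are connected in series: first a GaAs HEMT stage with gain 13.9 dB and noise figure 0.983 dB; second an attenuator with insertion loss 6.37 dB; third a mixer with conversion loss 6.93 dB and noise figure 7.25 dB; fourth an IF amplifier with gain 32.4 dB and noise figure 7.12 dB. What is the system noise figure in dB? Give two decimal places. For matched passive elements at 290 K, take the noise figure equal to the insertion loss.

7.61 dB

Convert to linear (a loss of L dB is a gain of −L dB): F_i = 10^(NF_i/10), G_i = 10^(G_i,dB/10)
  Stage 1: F_1 = 10^(0.983/10) = 1.254, G_1 = 10^(13.9/10) = 24.55
  Stage 2: F_2 = 10^(6.37/10) = 4.335, G_2 = 10^(−6.37/10) = 0.2307
  Stage 3: F_3 = 10^(7.25/10) = 5.309, G_3 = 10^(−6.93/10) = 0.2028
  Stage 4: F_4 = 10^(7.12/10) = 5.152, G_4 = 10^(32.4/10) = 1738
Friis cascade:
  F = 1.254 + (4.335 − 1)/24.55 + (5.309 − 1)/5.662 + (5.152 − 1)/1.148 = 5.767
NF = 10 log₁₀(5.767) = 7.61 dB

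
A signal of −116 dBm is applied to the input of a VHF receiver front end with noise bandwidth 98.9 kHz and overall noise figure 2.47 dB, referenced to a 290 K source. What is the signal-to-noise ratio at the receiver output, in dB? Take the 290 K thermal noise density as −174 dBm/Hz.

5.6 dB

Noise floor: N = −174 + 10 log₁₀(B) + NF
10 log₁₀(9.89×10⁴) = 49.95 dB
N = −174 + 49.95 + 2.47 = −121.58 dBm
SNR = P_sig − N = −116 − (−121.58) = 5.58 dB → 5.6 dB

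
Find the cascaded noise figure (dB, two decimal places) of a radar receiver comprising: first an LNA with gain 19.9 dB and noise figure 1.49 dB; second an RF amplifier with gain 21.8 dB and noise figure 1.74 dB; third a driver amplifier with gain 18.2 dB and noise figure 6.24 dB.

1.51 dB

Convert to linear (a loss of L dB is a gain of −L dB): F_i = 10^(NF_i/10), G_i = 10^(G_i,dB/10)
  Stage 1: F_1 = 10^(1.49/10) = 1.409, G_1 = 10^(19.9/10) = 97.72
  Stage 2: F_2 = 10^(1.74/10) = 1.493, G_2 = 10^(21.8/10) = 151.4
  Stage 3: F_3 = 10^(6.24/10) = 4.207, G_3 = 10^(18.2/10) = 66.07
Friis cascade:
  F = 1.409 + (1.493 − 1)/97.72 + (4.207 − 1)/1.479×10⁴ = 1.415
NF = 10 log₁₀(1.415) = 1.51 dB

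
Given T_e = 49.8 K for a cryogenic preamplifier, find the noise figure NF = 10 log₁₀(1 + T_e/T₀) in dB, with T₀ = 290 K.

0.688 dB

F = 1 + T_e/T₀ = 1 + 49.8/290 = 1.17172
NF = 10 log₁₀(1.17172) = 0.688 dB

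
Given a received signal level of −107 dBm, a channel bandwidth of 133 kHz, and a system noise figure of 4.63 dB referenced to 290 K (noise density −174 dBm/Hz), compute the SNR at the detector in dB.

11.1 dB

Noise floor: N = −174 + 10 log₁₀(B) + NF
10 log₁₀(1.33×10⁵) = 51.24 dB
N = −174 + 51.24 + 4.63 = −118.13 dBm
SNR = P_sig − N = −107 − (−118.13) = 11.13 dB → 11.1 dB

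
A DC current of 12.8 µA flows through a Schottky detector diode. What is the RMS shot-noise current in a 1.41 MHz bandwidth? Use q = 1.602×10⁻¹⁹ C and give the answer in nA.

I_n = √(2qI·B)
2qI·B = 2 × 1.602×10⁻¹⁹ × 1.28×10⁻⁵ × 1.41×10⁶ = 5.78×10⁻¹⁸ A²
I_n = √(5.78×10⁻¹⁸) = 2.40×10⁻⁹ A = 2.40 nA

2.40 nA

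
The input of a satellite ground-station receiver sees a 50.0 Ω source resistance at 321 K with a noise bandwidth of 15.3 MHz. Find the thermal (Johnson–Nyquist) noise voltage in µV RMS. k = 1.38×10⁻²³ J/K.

V_n = √(4kTRB)
4kTRB = 4 × 1.38×10⁻²³ × 321 × 5.00×10¹ × 1.53×10⁷ = 1.36×10⁻¹¹ V²
V_n = √(1.36×10⁻¹¹) = 3.68×10⁻⁶ V = 3.68 µV

3.68 µV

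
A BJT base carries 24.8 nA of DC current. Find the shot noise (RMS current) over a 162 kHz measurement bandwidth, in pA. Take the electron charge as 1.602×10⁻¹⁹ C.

I_n = √(2qI·B)
2qI·B = 2 × 1.602×10⁻¹⁹ × 2.48×10⁻⁸ × 1.62×10⁵ = 1.29×10⁻²¹ A²
I_n = √(1.29×10⁻²¹) = 3.59×10⁻¹¹ A = 35.9 pA

35.9 pA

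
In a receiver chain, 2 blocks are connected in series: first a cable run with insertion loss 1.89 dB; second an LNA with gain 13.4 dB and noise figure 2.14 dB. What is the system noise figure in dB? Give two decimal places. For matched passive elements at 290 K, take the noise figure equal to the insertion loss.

Convert to linear (a loss of L dB is a gain of −L dB): F_i = 10^(NF_i/10), G_i = 10^(G_i,dB/10)
  Stage 1: F_1 = 10^(1.89/10) = 1.545, G_1 = 10^(−1.89/10) = 0.6471
  Stage 2: F_2 = 10^(2.14/10) = 1.637, G_2 = 10^(13.4/10) = 21.88
Friis cascade:
  F = 1.545 + (1.637 − 1)/0.6471 = 2.529
NF = 10 log₁₀(2.529) = 4.03 dB

4.03 dB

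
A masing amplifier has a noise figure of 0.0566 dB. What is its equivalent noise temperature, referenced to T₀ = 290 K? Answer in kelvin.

F = 10^(0.0566/10) = 1.01312
T_e = (F − 1)·T₀ = (1.01312 − 1) × 290 = 3.80 K

3.80 K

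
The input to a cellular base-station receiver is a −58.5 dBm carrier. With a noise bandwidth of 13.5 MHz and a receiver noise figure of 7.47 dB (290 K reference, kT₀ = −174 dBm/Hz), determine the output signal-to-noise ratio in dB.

Noise floor: N = −174 + 10 log₁₀(B) + NF
10 log₁₀(1.35×10⁷) = 71.3 dB
N = −174 + 71.3 + 7.47 = −95.23 dBm
SNR = P_sig − N = −58.5 − (−95.23) = 36.73 dB → 36.7 dB

36.7 dB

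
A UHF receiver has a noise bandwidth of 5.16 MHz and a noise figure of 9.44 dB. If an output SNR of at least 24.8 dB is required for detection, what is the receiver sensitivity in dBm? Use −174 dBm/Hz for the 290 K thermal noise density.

−72.6 dBm

Sensitivity = −174 + 10 log₁₀(B) + NF + SNR_min
= −174 + 67.13 + 9.44 + 24.8
= −72.63 dBm → −72.6 dBm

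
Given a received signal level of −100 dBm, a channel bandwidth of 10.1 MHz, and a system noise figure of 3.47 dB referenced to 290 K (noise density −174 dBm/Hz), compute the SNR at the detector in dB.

Noise floor: N = −174 + 10 log₁₀(B) + NF
10 log₁₀(1.01×10⁷) = 70.04 dB
N = −174 + 70.04 + 3.47 = −100.49 dBm
SNR = P_sig − N = −100 − (−100.49) = 0.49 dB → 0.5 dB

0.5 dB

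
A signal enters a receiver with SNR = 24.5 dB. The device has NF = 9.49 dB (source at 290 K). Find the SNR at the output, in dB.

15.01 dB

By definition F = SNR_in/SNR_out, so in dB: SNR_out = SNR_in − NF
SNR_out = 24.5 − 9.49 = 15.01 dB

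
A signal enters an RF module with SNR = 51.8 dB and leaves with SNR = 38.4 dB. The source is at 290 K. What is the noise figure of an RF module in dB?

13.4 dB

NF (dB) = SNR_in(dB) − SNR_out(dB) when the source is at T₀
NF = 51.8 − 38.4 = 13.4 dB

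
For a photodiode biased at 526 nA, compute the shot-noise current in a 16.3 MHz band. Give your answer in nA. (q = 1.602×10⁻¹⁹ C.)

1.66 nA

I_n = √(2qI·B)
2qI·B = 2 × 1.602×10⁻¹⁹ × 5.26×10⁻⁷ × 1.63×10⁷ = 2.75×10⁻¹⁸ A²
I_n = √(2.75×10⁻¹⁸) = 1.66×10⁻⁹ A = 1.66 nA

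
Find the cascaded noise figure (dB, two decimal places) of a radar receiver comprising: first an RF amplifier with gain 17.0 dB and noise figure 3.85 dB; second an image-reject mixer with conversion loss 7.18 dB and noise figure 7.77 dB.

Convert to linear (a loss of L dB is a gain of −L dB): F_i = 10^(NF_i/10), G_i = 10^(G_i,dB/10)
  Stage 1: F_1 = 10^(3.85/10) = 2.427, G_1 = 10^(17.0/10) = 50.12
  Stage 2: F_2 = 10^(7.77/10) = 5.984, G_2 = 10^(−7.18/10) = 0.1914
Friis cascade:
  F = 2.427 + (5.984 − 1)/50.12 = 2.526
NF = 10 log₁₀(2.526) = 4.02 dB

4.02 dB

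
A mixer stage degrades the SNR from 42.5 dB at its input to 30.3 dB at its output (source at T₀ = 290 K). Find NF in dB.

NF (dB) = SNR_in(dB) − SNR_out(dB) when the source is at T₀
NF = 42.5 − 30.3 = 12.2 dB

12.2 dB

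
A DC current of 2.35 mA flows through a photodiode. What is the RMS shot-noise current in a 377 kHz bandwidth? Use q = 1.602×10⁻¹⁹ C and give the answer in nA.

16.8 nA

I_n = √(2qI·B)
2qI·B = 2 × 1.602×10⁻¹⁹ × 2.35×10⁻³ × 3.77×10⁵ = 2.84×10⁻¹⁶ A²
I_n = √(2.84×10⁻¹⁶) = 1.68×10⁻⁸ A = 16.8 nA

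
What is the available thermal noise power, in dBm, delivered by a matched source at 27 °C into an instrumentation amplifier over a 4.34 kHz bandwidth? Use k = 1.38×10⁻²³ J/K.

T = 27 °C + 273.15 = 300.15 K
P_n = kTB = 1.38×10⁻²³ × 300.15 × 4.34×10³ = 1.80×10⁻¹⁷ W
In dBm: 10 log₁₀(1.80×10⁻¹⁷ / 10⁻³) = −137.5 dBm

−137.5 dBm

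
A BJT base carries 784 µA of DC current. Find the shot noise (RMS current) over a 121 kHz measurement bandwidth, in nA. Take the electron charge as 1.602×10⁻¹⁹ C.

I_n = √(2qI·B)
2qI·B = 2 × 1.602×10⁻¹⁹ × 7.84×10⁻⁴ × 1.21×10⁵ = 3.04×10⁻¹⁷ A²
I_n = √(3.04×10⁻¹⁷) = 5.51×10⁻⁹ A = 5.51 nA

5.51 nA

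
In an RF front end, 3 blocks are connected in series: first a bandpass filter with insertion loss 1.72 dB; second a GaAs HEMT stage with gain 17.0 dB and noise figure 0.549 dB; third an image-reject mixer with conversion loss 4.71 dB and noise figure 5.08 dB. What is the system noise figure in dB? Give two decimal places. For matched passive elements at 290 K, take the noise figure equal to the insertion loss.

2.44 dB

Convert to linear (a loss of L dB is a gain of −L dB): F_i = 10^(NF_i/10), G_i = 10^(G_i,dB/10)
  Stage 1: F_1 = 10^(1.72/10) = 1.486, G_1 = 10^(−1.72/10) = 0.6730
  Stage 2: F_2 = 10^(0.549/10) = 1.135, G_2 = 10^(17.0/10) = 50.12
  Stage 3: F_3 = 10^(5.08/10) = 3.221, G_3 = 10^(−4.71/10) = 0.3381
Friis cascade:
  F = 1.486 + (1.135 − 1)/0.6730 + (3.221 − 1)/33.73 = 1.752
NF = 10 log₁₀(1.752) = 2.44 dB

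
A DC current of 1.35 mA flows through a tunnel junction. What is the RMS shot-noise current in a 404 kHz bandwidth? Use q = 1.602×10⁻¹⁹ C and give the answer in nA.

I_n = √(2qI·B)
2qI·B = 2 × 1.602×10⁻¹⁹ × 1.35×10⁻³ × 4.04×10⁵ = 1.75×10⁻¹⁶ A²
I_n = √(1.75×10⁻¹⁶) = 1.32×10⁻⁸ A = 13.2 nA

13.2 nA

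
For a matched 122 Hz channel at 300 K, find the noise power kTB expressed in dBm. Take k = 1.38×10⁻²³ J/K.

P_n = kTB = 1.38×10⁻²³ × 300 × 1.22×10² = 5.05×10⁻¹⁹ W
In dBm: 10 log₁₀(5.05×10⁻¹⁹ / 10⁻³) = −153.0 dBm

−153.0 dBm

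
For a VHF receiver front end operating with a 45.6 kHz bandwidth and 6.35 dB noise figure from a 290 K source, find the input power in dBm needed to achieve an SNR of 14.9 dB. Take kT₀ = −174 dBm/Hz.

Sensitivity = −174 + 10 log₁₀(B) + NF + SNR_min
= −174 + 46.59 + 6.35 + 14.9
= −106.16 dBm → −106.2 dBm

−106.2 dBm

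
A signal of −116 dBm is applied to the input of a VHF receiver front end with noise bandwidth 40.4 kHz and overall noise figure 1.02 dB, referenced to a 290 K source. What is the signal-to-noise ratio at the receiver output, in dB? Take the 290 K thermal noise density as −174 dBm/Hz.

Noise floor: N = −174 + 10 log₁₀(B) + NF
10 log₁₀(4.04×10⁴) = 46.06 dB
N = −174 + 46.06 + 1.02 = −126.92 dBm
SNR = P_sig − N = −116 − (−126.92) = 10.92 dB → 10.9 dB

10.9 dB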